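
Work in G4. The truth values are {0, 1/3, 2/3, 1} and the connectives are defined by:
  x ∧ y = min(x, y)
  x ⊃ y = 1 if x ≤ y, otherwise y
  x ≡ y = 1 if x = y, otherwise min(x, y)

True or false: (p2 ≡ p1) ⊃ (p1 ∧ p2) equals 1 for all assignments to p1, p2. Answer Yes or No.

Counterexample: take p1 = 0, p2 = 0.
p2 ≡ p1 = 0 ≡ 0 = 1
p1 ∧ p2 = 0 ∧ 0 = 0
(p2 ≡ p1) ⊃ (p1 ∧ p2) = 1 ⊃ 0 = 0
This gives 0 ≠ 1.

No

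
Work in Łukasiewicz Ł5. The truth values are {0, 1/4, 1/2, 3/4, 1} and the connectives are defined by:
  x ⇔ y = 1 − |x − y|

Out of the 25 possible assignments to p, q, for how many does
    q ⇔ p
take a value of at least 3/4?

13

value 1: 5 assignments (counts)
value 3/4: 8 assignments (counts)
value 1/2: 6 assignments
value 1/4: 4 assignments
value 0: 2 assignments
So 13 of the 25 assignments meet the threshold.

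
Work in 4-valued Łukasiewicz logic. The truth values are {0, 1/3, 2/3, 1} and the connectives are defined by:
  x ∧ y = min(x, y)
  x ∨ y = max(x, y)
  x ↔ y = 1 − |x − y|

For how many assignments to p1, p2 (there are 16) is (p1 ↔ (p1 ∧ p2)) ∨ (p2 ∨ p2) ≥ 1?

10

p1 = 0, p2 = 0 ↦ 1  ≥
p1 = 0, p2 = 1/3 ↦ 1  ≥
p1 = 0, p2 = 2/3 ↦ 1  ≥
p1 = 0, p2 = 1 ↦ 1  ≥
p1 = 1/3, p2 = 0 ↦ 2/3  <
p1 = 1/3, p2 = 1/3 ↦ 1  ≥
p1 = 1/3, p2 = 2/3 ↦ 1  ≥
p1 = 1/3, p2 = 1 ↦ 1  ≥
p1 = 2/3, p2 = 0 ↦ 1/3  <
p1 = 2/3, p2 = 1/3 ↦ 2/3  <
p1 = 2/3, p2 = 2/3 ↦ 1  ≥
p1 = 2/3, p2 = 1 ↦ 1  ≥
p1 = 1, p2 = 0 ↦ 0  <
p1 = 1, p2 = 1/3 ↦ 1/3  <
p1 = 1, p2 = 2/3 ↦ 2/3  <
p1 = 1, p2 = 1 ↦ 1  ≥
So 10 of the 16 assignments meet the threshold.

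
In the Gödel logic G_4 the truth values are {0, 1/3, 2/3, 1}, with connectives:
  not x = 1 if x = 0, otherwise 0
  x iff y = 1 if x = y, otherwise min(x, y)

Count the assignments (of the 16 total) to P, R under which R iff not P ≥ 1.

P = 0, R = 0 ↦ 0  <
P = 0, R = 1/3 ↦ 1/3  <
P = 0, R = 2/3 ↦ 2/3  <
P = 0, R = 1 ↦ 1  ≥
P = 1/3, R = 0 ↦ 1  ≥
P = 1/3, R = 1/3 ↦ 0  <
P = 1/3, R = 2/3 ↦ 0  <
P = 1/3, R = 1 ↦ 0  <
P = 2/3, R = 0 ↦ 1  ≥
P = 2/3, R = 1/3 ↦ 0  <
P = 2/3, R = 2/3 ↦ 0  <
P = 2/3, R = 1 ↦ 0  <
P = 1, R = 0 ↦ 1  ≥
P = 1, R = 1/3 ↦ 0  <
P = 1, R = 2/3 ↦ 0  <
P = 1, R = 1 ↦ 0  <
So 4 of the 16 assignments meet the threshold.

4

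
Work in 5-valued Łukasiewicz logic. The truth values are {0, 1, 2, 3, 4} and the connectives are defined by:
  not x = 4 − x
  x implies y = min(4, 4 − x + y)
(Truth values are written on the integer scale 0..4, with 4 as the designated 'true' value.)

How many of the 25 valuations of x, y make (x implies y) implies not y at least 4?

9

value 4: 9 assignments (counts)
value 3: 3 assignments
value 2: 4 assignments
value 1: 4 assignments
value 0: 5 assignments
So 9 of the 25 assignments meet the threshold.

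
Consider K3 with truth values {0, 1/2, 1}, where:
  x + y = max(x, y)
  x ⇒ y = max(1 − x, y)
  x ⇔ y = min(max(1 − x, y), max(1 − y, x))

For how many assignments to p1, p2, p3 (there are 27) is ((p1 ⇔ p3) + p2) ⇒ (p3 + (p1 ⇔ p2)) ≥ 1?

14

value 1: 14 assignments (counts)
value 1/2: 12 assignments
value 0: 1 assignment
So 14 of the 27 assignments meet the threshold.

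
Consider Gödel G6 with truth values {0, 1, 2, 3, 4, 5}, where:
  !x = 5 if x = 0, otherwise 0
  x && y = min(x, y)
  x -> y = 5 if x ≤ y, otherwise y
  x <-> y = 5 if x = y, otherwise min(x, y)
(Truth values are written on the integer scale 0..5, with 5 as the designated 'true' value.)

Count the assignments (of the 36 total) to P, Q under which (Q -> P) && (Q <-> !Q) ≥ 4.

0

value 0: 36 assignments
So 0 of the 36 assignments meet the threshold.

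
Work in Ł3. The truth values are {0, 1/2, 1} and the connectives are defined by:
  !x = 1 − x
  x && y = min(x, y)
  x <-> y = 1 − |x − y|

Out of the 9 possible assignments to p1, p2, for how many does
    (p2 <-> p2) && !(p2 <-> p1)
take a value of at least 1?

2

p1 = 0, p2 = 0 ↦ 0  <
p1 = 0, p2 = 1/2 ↦ 1/2  <
p1 = 0, p2 = 1 ↦ 1  ≥
p1 = 1/2, p2 = 0 ↦ 1/2  <
p1 = 1/2, p2 = 1/2 ↦ 0  <
p1 = 1/2, p2 = 1 ↦ 1/2  <
p1 = 1, p2 = 0 ↦ 1  ≥
p1 = 1, p2 = 1/2 ↦ 1/2  <
p1 = 1, p2 = 1 ↦ 0  <
So 2 of the 9 assignments meet the threshold.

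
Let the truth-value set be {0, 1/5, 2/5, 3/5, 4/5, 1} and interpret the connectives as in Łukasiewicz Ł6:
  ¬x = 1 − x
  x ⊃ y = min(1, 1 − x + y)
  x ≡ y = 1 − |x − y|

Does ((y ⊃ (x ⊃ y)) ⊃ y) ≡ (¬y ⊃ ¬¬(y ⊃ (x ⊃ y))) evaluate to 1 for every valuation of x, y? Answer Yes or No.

No

Counterexample: take x = 0, y = 0.
x ⊃ y = 0 ⊃ 0 = 1
y ⊃ (x ⊃ y) = 0 ⊃ 1 = 1
(y ⊃ (x ⊃ y)) ⊃ y = 1 ⊃ 0 = 0
¬y = ¬0 = 1
x ⊃ y = 0 ⊃ 0 = 1
y ⊃ (x ⊃ y) = 0 ⊃ 1 = 1
¬(y ⊃ (x ⊃ y)) = ¬1 = 0
¬¬(y ⊃ (x ⊃ y)) = ¬0 = 1
¬y ⊃ ¬¬(y ⊃ (x ⊃ y)) = 1 ⊃ 1 = 1
((y ⊃ (x ⊃ y)) ⊃ y) ≡ (¬y ⊃ ¬¬(y ⊃ (x ⊃ y))) = 0 ≡ 1 = 0
This gives 0 ≠ 1.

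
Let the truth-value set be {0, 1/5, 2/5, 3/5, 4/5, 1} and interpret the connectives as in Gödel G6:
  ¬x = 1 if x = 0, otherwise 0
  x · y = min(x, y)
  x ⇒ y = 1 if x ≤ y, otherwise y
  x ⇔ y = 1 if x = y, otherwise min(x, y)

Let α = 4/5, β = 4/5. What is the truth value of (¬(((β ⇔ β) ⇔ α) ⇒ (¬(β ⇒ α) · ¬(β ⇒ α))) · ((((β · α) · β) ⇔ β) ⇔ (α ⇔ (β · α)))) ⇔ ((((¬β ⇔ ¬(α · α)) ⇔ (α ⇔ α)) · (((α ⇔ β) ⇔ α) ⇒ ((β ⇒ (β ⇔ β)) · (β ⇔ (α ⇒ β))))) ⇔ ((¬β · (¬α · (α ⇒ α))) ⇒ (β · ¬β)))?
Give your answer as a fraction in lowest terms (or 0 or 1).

1

β ⇔ β = 4/5 ⇔ 4/5 = 1
(β ⇔ β) ⇔ α = 1 ⇔ 4/5 = 4/5
β ⇒ α = 4/5 ⇒ 4/5 = 1
¬(β ⇒ α) = ¬1 = 0
β ⇒ α = 4/5 ⇒ 4/5 = 1
¬(β ⇒ α) = ¬1 = 0
¬(β ⇒ α) · ¬(β ⇒ α) = 0 · 0 = 0
((β ⇔ β) ⇔ α) ⇒ (¬(β ⇒ α) · ¬(β ⇒ α)) = 4/5 ⇒ 0 = 0
¬(((β ⇔ β) ⇔ α) ⇒ (¬(β ⇒ α) · ¬(β ⇒ α))) = ¬0 = 1
β · α = 4/5 · 4/5 = 4/5
(β · α) · β = 4/5 · 4/5 = 4/5
((β · α) · β) ⇔ β = 4/5 ⇔ 4/5 = 1
β · α = 4/5 · 4/5 = 4/5
α ⇔ (β · α) = 4/5 ⇔ 4/5 = 1
(((β · α) · β) ⇔ β) ⇔ (α ⇔ (β · α)) = 1 ⇔ 1 = 1
¬(((β ⇔ β) ⇔ α) ⇒ (¬(β ⇒ α) · ¬(β ⇒ α))) · ((((β · α) · β) ⇔ β) ⇔ (α ⇔ (β · α))) = 1 · 1 = 1
¬β = ¬4/5 = 0
α · α = 4/5 · 4/5 = 4/5
¬(α · α) = ¬4/5 = 0
¬β ⇔ ¬(α · α) = 0 ⇔ 0 = 1
α ⇔ α = 4/5 ⇔ 4/5 = 1
(¬β ⇔ ¬(α · α)) ⇔ (α ⇔ α) = 1 ⇔ 1 = 1
α ⇔ β = 4/5 ⇔ 4/5 = 1
(α ⇔ β) ⇔ α = 1 ⇔ 4/5 = 4/5
β ⇔ β = 4/5 ⇔ 4/5 = 1
β ⇒ (β ⇔ β) = 4/5 ⇒ 1 = 1
α ⇒ β = 4/5 ⇒ 4/5 = 1
β ⇔ (α ⇒ β) = 4/5 ⇔ 1 = 4/5
(β ⇒ (β ⇔ β)) · (β ⇔ (α ⇒ β)) = 1 · 4/5 = 4/5
((α ⇔ β) ⇔ α) ⇒ ((β ⇒ (β ⇔ β)) · (β ⇔ (α ⇒ β))) = 4/5 ⇒ 4/5 = 1
((¬β ⇔ ¬(α · α)) ⇔ (α ⇔ α)) · (((α ⇔ β) ⇔ α) ⇒ ((β ⇒ (β ⇔ β)) · (β ⇔ (α ⇒ β)))) = 1 · 1 = 1
¬β = ¬4/5 = 0
¬α = ¬4/5 = 0
α ⇒ α = 4/5 ⇒ 4/5 = 1
¬α · (α ⇒ α) = 0 · 1 = 0
¬β · (¬α · (α ⇒ α)) = 0 · 0 = 0
¬β = ¬4/5 = 0
β · ¬β = 4/5 · 0 = 0
(¬β · (¬α · (α ⇒ α))) ⇒ (β · ¬β) = 0 ⇒ 0 = 1
(((¬β ⇔ ¬(α · α)) ⇔ (α ⇔ α)) · (((α ⇔ β) ⇔ α) ⇒ ((β ⇒ (β ⇔ β)) · (β ⇔ (α ⇒ β))))) ⇔ ((¬β · (¬α · (α ⇒ α))) ⇒ (β · ¬β)) = 1 ⇔ 1 = 1
(¬(((β ⇔ β) ⇔ α) ⇒ (¬(β ⇒ α) · ¬(β ⇒ α))) · ((((β · α) · β) ⇔ β) ⇔ (α ⇔ (β · α)))) ⇔ ((((¬β ⇔ ¬(α · α)) ⇔ (α ⇔ α)) · (((α ⇔ β) ⇔ α) ⇒ ((β ⇒ (β ⇔ β)) · (β ⇔ (α ⇒ β))))) ⇔ ((¬β · (¬α · (α ⇒ α))) ⇒ (β · ¬β))) = 1 ⇔ 1 = 1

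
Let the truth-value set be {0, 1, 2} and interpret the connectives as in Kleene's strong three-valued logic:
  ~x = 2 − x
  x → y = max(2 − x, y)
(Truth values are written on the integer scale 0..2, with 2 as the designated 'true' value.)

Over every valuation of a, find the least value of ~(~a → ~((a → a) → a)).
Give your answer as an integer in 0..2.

Take a = 0:
~a = ~0 = 2
a → a = 0 → 0 = 2
(a → a) → a = 2 → 0 = 0
~((a → a) → a) = ~0 = 2
~a → ~((a → a) → a) = 2 → 2 = 2
~(~a → ~((a → a) → a)) = ~2 = 0
No assignment yields a value below 0, so this is the minimum.

0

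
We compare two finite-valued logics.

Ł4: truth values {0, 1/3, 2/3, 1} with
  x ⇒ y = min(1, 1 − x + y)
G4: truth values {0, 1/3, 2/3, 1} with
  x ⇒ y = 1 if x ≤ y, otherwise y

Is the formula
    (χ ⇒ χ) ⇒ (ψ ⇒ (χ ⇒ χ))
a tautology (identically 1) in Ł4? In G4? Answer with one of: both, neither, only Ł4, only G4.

both

In Ł4: every assignment gives 1 — tautology.
In G4: every assignment gives 1 — tautology.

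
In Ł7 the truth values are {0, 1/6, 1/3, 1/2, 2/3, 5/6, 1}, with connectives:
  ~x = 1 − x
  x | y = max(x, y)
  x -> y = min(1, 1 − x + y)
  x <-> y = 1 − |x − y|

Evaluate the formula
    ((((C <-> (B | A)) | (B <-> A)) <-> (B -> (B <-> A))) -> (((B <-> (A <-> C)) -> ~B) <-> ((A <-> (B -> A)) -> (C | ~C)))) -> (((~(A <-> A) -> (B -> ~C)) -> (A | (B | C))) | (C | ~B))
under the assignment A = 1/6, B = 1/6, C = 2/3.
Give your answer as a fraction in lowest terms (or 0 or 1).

B | A = 1/6 | 1/6 = 1/6
C <-> (B | A) = 2/3 <-> 1/6 = 1/2
B <-> A = 1/6 <-> 1/6 = 1
(C <-> (B | A)) | (B <-> A) = 1/2 | 1 = 1
B <-> A = 1/6 <-> 1/6 = 1
B -> (B <-> A) = 1/6 -> 1 = 1
((C <-> (B | A)) | (B <-> A)) <-> (B -> (B <-> A)) = 1 <-> 1 = 1
A <-> C = 1/6 <-> 2/3 = 1/2
B <-> (A <-> C) = 1/6 <-> 1/2 = 2/3
~B = ~1/6 = 5/6
(B <-> (A <-> C)) -> ~B = 2/3 -> 5/6 = 1
B -> A = 1/6 -> 1/6 = 1
A <-> (B -> A) = 1/6 <-> 1 = 1/6
~C = ~2/3 = 1/3
C | ~C = 2/3 | 1/3 = 2/3
(A <-> (B -> A)) -> (C | ~C) = 1/6 -> 2/3 = 1
((B <-> (A <-> C)) -> ~B) <-> ((A <-> (B -> A)) -> (C | ~C)) = 1 <-> 1 = 1
(((C <-> (B | A)) | (B <-> A)) <-> (B -> (B <-> A))) -> (((B <-> (A <-> C)) -> ~B) <-> ((A <-> (B -> A)) -> (C | ~C))) = 1 -> 1 = 1
A <-> A = 1/6 <-> 1/6 = 1
~(A <-> A) = ~1 = 0
~C = ~2/3 = 1/3
B -> ~C = 1/6 -> 1/3 = 1
~(A <-> A) -> (B -> ~C) = 0 -> 1 = 1
B | C = 1/6 | 2/3 = 2/3
A | (B | C) = 1/6 | 2/3 = 2/3
(~(A <-> A) -> (B -> ~C)) -> (A | (B | C)) = 1 -> 2/3 = 2/3
~B = ~1/6 = 5/6
C | ~B = 2/3 | 5/6 = 5/6
((~(A <-> A) -> (B -> ~C)) -> (A | (B | C))) | (C | ~B) = 2/3 | 5/6 = 5/6
((((C <-> (B | A)) | (B <-> A)) <-> (B -> (B <-> A))) -> (((B <-> (A <-> C)) -> ~B) <-> ((A <-> (B -> A)) -> (C | ~C)))) -> (((~(A <-> A) -> (B -> ~C)) -> (A | (B | C))) | (C | ~B)) = 1 -> 5/6 = 5/6

5/6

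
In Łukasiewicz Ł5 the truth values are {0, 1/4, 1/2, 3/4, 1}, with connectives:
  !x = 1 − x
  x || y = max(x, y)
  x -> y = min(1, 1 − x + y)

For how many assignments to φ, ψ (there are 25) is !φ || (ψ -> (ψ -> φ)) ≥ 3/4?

value 1: 21 assignments (counts)
value 3/4: 3 assignments (counts)
value 1/2: 1 assignment
So 24 of the 25 assignments meet the threshold.

24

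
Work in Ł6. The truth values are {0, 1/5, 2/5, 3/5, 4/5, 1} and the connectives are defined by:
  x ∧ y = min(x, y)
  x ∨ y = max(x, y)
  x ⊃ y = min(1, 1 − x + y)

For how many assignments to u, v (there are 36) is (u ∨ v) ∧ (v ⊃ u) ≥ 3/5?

value 1: 6 assignments (counts)
value 4/5: 7 assignments (counts)
value 3/5: 8 assignments (counts)
value 2/5: 8 assignments
value 1/5: 5 assignments
value 0: 2 assignments
So 21 of the 36 assignments meet the threshold.

21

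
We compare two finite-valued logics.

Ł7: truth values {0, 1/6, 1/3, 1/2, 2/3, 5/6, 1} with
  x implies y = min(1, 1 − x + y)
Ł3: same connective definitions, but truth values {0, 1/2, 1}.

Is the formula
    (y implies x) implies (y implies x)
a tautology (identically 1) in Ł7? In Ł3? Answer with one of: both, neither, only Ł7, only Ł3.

In Ł7: every assignment gives 1 — tautology.
In Ł3: every assignment gives 1 — tautology.

both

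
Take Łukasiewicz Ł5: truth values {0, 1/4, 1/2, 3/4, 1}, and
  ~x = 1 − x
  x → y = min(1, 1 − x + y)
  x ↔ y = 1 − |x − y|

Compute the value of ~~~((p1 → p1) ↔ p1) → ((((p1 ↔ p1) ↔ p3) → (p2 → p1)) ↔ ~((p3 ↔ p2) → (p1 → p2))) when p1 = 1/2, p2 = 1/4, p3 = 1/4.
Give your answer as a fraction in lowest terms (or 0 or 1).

p1 → p1 = 1/2 → 1/2 = 1
(p1 → p1) ↔ p1 = 1 ↔ 1/2 = 1/2
~((p1 → p1) ↔ p1) = ~1/2 = 1/2
~~((p1 → p1) ↔ p1) = ~1/2 = 1/2
~~~((p1 → p1) ↔ p1) = ~1/2 = 1/2
p1 ↔ p1 = 1/2 ↔ 1/2 = 1
(p1 ↔ p1) ↔ p3 = 1 ↔ 1/4 = 1/4
p2 → p1 = 1/4 → 1/2 = 1
((p1 ↔ p1) ↔ p3) → (p2 → p1) = 1/4 → 1 = 1
p3 ↔ p2 = 1/4 ↔ 1/4 = 1
p1 → p2 = 1/2 → 1/4 = 3/4
(p3 ↔ p2) → (p1 → p2) = 1 → 3/4 = 3/4
~((p3 ↔ p2) → (p1 → p2)) = ~3/4 = 1/4
(((p1 ↔ p1) ↔ p3) → (p2 → p1)) ↔ ~((p3 ↔ p2) → (p1 → p2)) = 1 ↔ 1/4 = 1/4
~~~((p1 → p1) ↔ p1) → ((((p1 ↔ p1) ↔ p3) → (p2 → p1)) ↔ ~((p3 ↔ p2) → (p1 → p2))) = 1/2 → 1/4 = 3/4

3/4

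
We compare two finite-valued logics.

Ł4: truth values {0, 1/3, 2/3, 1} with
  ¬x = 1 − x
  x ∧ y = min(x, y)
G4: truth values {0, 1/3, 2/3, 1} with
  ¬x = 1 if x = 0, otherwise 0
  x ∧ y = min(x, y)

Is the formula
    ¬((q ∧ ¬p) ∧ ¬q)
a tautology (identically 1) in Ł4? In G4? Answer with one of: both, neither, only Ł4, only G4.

only G4

In Ł4: at p = 0, q = 1/3 the value is 2/3 — not a tautology.
In G4: every assignment gives 1 — tautology.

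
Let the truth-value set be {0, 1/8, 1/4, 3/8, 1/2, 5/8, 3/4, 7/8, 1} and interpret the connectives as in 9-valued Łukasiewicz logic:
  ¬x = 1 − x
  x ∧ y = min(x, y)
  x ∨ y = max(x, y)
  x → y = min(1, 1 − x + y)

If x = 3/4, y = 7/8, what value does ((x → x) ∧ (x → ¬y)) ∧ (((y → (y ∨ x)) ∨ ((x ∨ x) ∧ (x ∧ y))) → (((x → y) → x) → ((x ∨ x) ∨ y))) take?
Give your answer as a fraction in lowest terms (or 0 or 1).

x → x = 3/4 → 3/4 = 1
¬y = ¬7/8 = 1/8
x → ¬y = 3/4 → 1/8 = 3/8
(x → x) ∧ (x → ¬y) = 1 ∧ 3/8 = 3/8
y ∨ x = 7/8 ∨ 3/4 = 7/8
y → (y ∨ x) = 7/8 → 7/8 = 1
x ∨ x = 3/4 ∨ 3/4 = 3/4
x ∧ y = 3/4 ∧ 7/8 = 3/4
(x ∨ x) ∧ (x ∧ y) = 3/4 ∧ 3/4 = 3/4
(y → (y ∨ x)) ∨ ((x ∨ x) ∧ (x ∧ y)) = 1 ∨ 3/4 = 1
x → y = 3/4 → 7/8 = 1
(x → y) → x = 1 → 3/4 = 3/4
x ∨ x = 3/4 ∨ 3/4 = 3/4
(x ∨ x) ∨ y = 3/4 ∨ 7/8 = 7/8
((x → y) → x) → ((x ∨ x) ∨ y) = 3/4 → 7/8 = 1
((y → (y ∨ x)) ∨ ((x ∨ x) ∧ (x ∧ y))) → (((x → y) → x) → ((x ∨ x) ∨ y)) = 1 → 1 = 1
((x → x) ∧ (x → ¬y)) ∧ (((y → (y ∨ x)) ∨ ((x ∨ x) ∧ (x ∧ y))) → (((x → y) → x) → ((x ∨ x) ∨ y))) = 3/8 ∧ 1 = 3/8

3/8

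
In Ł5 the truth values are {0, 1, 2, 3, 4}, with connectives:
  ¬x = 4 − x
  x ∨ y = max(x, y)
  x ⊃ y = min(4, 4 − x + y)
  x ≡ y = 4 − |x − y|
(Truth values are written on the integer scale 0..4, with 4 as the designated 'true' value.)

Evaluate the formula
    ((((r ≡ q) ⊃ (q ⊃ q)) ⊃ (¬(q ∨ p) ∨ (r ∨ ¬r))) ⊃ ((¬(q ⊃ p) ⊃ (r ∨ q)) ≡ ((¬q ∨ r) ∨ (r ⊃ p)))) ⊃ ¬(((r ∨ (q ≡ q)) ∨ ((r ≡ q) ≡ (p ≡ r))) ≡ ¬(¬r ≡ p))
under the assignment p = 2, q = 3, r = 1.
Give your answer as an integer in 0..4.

r ≡ q = 1 ≡ 3 = 2
q ⊃ q = 3 ⊃ 3 = 4
(r ≡ q) ⊃ (q ⊃ q) = 2 ⊃ 4 = 4
q ∨ p = 3 ∨ 2 = 3
¬(q ∨ p) = ¬3 = 1
¬r = ¬1 = 3
r ∨ ¬r = 1 ∨ 3 = 3
¬(q ∨ p) ∨ (r ∨ ¬r) = 1 ∨ 3 = 3
((r ≡ q) ⊃ (q ⊃ q)) ⊃ (¬(q ∨ p) ∨ (r ∨ ¬r)) = 4 ⊃ 3 = 3
q ⊃ p = 3 ⊃ 2 = 3
¬(q ⊃ p) = ¬3 = 1
r ∨ q = 1 ∨ 3 = 3
¬(q ⊃ p) ⊃ (r ∨ q) = 1 ⊃ 3 = 4
¬q = ¬3 = 1
¬q ∨ r = 1 ∨ 1 = 1
r ⊃ p = 1 ⊃ 2 = 4
(¬q ∨ r) ∨ (r ⊃ p) = 1 ∨ 4 = 4
(¬(q ⊃ p) ⊃ (r ∨ q)) ≡ ((¬q ∨ r) ∨ (r ⊃ p)) = 4 ≡ 4 = 4
(((r ≡ q) ⊃ (q ⊃ q)) ⊃ (¬(q ∨ p) ∨ (r ∨ ¬r))) ⊃ ((¬(q ⊃ p) ⊃ (r ∨ q)) ≡ ((¬q ∨ r) ∨ (r ⊃ p))) = 3 ⊃ 4 = 4
q ≡ q = 3 ≡ 3 = 4
r ∨ (q ≡ q) = 1 ∨ 4 = 4
r ≡ q = 1 ≡ 3 = 2
p ≡ r = 2 ≡ 1 = 3
(r ≡ q) ≡ (p ≡ r) = 2 ≡ 3 = 3
(r ∨ (q ≡ q)) ∨ ((r ≡ q) ≡ (p ≡ r)) = 4 ∨ 3 = 4
¬r = ¬1 = 3
¬r ≡ p = 3 ≡ 2 = 3
¬(¬r ≡ p) = ¬3 = 1
((r ∨ (q ≡ q)) ∨ ((r ≡ q) ≡ (p ≡ r))) ≡ ¬(¬r ≡ p) = 4 ≡ 1 = 1
¬(((r ∨ (q ≡ q)) ∨ ((r ≡ q) ≡ (p ≡ r))) ≡ ¬(¬r ≡ p)) = ¬1 = 3
((((r ≡ q) ⊃ (q ⊃ q)) ⊃ (¬(q ∨ p) ∨ (r ∨ ¬r))) ⊃ ((¬(q ⊃ p) ⊃ (r ∨ q)) ≡ ((¬q ∨ r) ∨ (r ⊃ p)))) ⊃ ¬(((r ∨ (q ≡ q)) ∨ ((r ≡ q) ≡ (p ≡ r))) ≡ ¬(¬r ≡ p)) = 4 ⊃ 3 = 3

3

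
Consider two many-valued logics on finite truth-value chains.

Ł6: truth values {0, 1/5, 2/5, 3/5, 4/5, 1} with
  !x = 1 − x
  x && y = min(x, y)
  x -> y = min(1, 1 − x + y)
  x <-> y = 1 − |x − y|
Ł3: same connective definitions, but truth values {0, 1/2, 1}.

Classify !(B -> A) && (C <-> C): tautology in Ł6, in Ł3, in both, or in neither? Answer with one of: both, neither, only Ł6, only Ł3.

In Ł6: at A = 0, B = 0, C = 0 the value is 0 — not a tautology.
In Ł3: at A = 0, B = 0, C = 0 the value is 0 — not a tautology.

neither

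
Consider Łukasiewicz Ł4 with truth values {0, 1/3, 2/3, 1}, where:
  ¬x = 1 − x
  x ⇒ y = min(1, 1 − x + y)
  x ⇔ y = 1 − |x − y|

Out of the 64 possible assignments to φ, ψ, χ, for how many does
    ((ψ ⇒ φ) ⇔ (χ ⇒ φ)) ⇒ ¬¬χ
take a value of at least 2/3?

41

value 1: 26 assignments (counts)
value 2/3: 15 assignments (counts)
value 1/3: 13 assignments
value 0: 10 assignments
So 41 of the 64 assignments meet the threshold.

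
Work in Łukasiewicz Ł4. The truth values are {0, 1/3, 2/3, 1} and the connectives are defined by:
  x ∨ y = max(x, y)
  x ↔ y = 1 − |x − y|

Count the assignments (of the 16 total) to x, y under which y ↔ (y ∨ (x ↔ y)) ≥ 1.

9

x = 0, y = 0 ↦ 0  <
x = 0, y = 1/3 ↦ 2/3  <
x = 0, y = 2/3 ↦ 1  ≥
x = 0, y = 1 ↦ 1  ≥
x = 1/3, y = 0 ↦ 1/3  <
x = 1/3, y = 1/3 ↦ 1/3  <
x = 1/3, y = 2/3 ↦ 1  ≥
x = 1/3, y = 1 ↦ 1  ≥
x = 2/3, y = 0 ↦ 2/3  <
x = 2/3, y = 1/3 ↦ 2/3  <
x = 2/3, y = 2/3 ↦ 2/3  <
x = 2/3, y = 1 ↦ 1  ≥
x = 1, y = 0 ↦ 1  ≥
x = 1, y = 1/3 ↦ 1  ≥
x = 1, y = 2/3 ↦ 1  ≥
x = 1, y = 1 ↦ 1  ≥
So 9 of the 16 assignments meet the threshold.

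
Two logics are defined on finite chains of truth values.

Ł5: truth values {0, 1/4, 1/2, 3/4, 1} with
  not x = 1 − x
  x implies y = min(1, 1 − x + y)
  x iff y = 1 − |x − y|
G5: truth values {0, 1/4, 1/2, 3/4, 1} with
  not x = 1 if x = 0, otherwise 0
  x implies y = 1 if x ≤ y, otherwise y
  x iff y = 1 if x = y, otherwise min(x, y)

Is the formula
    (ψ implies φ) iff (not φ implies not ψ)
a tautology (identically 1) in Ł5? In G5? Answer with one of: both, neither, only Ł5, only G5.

only Ł5

In Ł5: every assignment gives 1 — tautology.
In G5: at φ = 1/4, ψ = 1/2 the value is 1/4 — not a tautology.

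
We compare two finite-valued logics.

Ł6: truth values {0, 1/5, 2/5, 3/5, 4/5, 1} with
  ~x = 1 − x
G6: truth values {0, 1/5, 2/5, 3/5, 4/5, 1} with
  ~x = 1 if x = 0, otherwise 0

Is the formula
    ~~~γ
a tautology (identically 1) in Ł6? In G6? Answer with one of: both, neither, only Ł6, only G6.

In Ł6: at γ = 1/5 the value is 4/5 — not a tautology.
In G6: at γ = 1/5 the value is 0 — not a tautology.

neither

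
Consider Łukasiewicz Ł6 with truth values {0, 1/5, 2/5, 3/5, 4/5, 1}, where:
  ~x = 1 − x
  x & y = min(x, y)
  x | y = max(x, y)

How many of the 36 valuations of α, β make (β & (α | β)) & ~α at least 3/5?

9

value 1: 1 assignment (counts)
value 4/5: 3 assignments (counts)
value 3/5: 5 assignments (counts)
value 2/5: 7 assignments
value 1/5: 9 assignments
value 0: 11 assignments
So 9 of the 36 assignments meet the threshold.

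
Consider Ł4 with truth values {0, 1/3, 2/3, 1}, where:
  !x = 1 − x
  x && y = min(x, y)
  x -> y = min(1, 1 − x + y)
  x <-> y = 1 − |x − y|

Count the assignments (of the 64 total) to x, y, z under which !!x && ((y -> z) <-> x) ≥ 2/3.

28

value 1: 10 assignments (counts)
value 2/3: 18 assignments (counts)
value 1/3: 19 assignments
value 0: 17 assignments
So 28 of the 64 assignments meet the threshold.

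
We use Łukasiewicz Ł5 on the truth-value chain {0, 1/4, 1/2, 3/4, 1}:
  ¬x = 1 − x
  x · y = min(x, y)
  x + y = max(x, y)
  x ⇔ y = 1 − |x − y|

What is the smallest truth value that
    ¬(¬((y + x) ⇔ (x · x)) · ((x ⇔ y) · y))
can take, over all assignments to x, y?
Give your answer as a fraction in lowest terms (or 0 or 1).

Take x = 0, y = 1/2:
y + x = 1/2 + 0 = 1/2
x · x = 0 · 0 = 0
(y + x) ⇔ (x · x) = 1/2 ⇔ 0 = 1/2
¬((y + x) ⇔ (x · x)) = ¬1/2 = 1/2
x ⇔ y = 0 ⇔ 1/2 = 1/2
(x ⇔ y) · y = 1/2 · 1/2 = 1/2
¬((y + x) ⇔ (x · x)) · ((x ⇔ y) · y) = 1/2 · 1/2 = 1/2
¬(¬((y + x) ⇔ (x · x)) · ((x ⇔ y) · y)) = ¬1/2 = 1/2
No assignment yields a value below 1/2, so this is the minimum.

1/2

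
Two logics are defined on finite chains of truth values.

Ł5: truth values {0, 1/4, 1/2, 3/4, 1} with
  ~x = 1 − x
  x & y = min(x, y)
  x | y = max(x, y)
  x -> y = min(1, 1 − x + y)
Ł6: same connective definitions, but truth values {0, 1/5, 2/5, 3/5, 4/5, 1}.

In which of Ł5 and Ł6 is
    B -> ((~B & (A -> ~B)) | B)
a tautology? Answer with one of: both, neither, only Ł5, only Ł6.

both

In Ł5: every assignment gives 1 — tautology.
In Ł6: every assignment gives 1 — tautology.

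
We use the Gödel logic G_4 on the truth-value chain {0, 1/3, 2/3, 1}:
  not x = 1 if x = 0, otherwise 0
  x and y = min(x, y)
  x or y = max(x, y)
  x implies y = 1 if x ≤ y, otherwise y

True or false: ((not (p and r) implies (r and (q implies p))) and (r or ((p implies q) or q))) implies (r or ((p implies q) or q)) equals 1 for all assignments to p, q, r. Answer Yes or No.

At p = 1, q = 0, r = 1/3, for instance:
p and r = 1 and 1/3 = 1/3
not (p and r) = not 1/3 = 0
q implies p = 0 implies 1 = 1
r and (q implies p) = 1/3 and 1 = 1/3
not (p and r) implies (r and (q implies p)) = 0 implies 1/3 = 1
p implies q = 1 implies 0 = 0
(p implies q) or q = 0 or 0 = 0
r or ((p implies q) or q) = 1/3 or 0 = 1/3
(not (p and r) implies (r and (q implies p))) and (r or ((p implies q) or q)) = 1 and 1/3 = 1/3
((not (p and r) implies (r and (q implies p))) and (r or ((p implies q) or q))) implies (r or ((p implies q) or q)) = 1/3 implies 1/3 = 1
and checking the remaining 63 assignments likewise gives ≥ 1 in every case.

Yes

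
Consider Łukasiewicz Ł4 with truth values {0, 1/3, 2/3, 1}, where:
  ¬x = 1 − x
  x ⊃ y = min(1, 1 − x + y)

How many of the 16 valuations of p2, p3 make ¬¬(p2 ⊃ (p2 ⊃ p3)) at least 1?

p2 = 0, p3 = 0 ↦ 1  ≥
p2 = 0, p3 = 1/3 ↦ 1  ≥
p2 = 0, p3 = 2/3 ↦ 1  ≥
p2 = 0, p3 = 1 ↦ 1  ≥
p2 = 1/3, p3 = 0 ↦ 1  ≥
p2 = 1/3, p3 = 1/3 ↦ 1  ≥
p2 = 1/3, p3 = 2/3 ↦ 1  ≥
p2 = 1/3, p3 = 1 ↦ 1  ≥
p2 = 2/3, p3 = 0 ↦ 2/3  <
p2 = 2/3, p3 = 1/3 ↦ 1  ≥
p2 = 2/3, p3 = 2/3 ↦ 1  ≥
p2 = 2/3, p3 = 1 ↦ 1  ≥
p2 = 1, p3 = 0 ↦ 0  <
p2 = 1, p3 = 1/3 ↦ 1/3  <
p2 = 1, p3 = 2/3 ↦ 2/3  <
p2 = 1, p3 = 1 ↦ 1  ≥
So 12 of the 16 assignments meet the threshold.

12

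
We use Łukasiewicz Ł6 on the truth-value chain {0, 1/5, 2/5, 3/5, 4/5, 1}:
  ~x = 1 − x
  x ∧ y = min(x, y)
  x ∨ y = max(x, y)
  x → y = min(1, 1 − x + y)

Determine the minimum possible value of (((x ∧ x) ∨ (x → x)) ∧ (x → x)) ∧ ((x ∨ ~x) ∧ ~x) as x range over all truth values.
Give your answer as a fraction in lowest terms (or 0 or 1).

0

Take x = 1:
x ∧ x = 1 ∧ 1 = 1
x → x = 1 → 1 = 1
(x ∧ x) ∨ (x → x) = 1 ∨ 1 = 1
x → x = 1 → 1 = 1
((x ∧ x) ∨ (x → x)) ∧ (x → x) = 1 ∧ 1 = 1
~x = ~1 = 0
x ∨ ~x = 1 ∨ 0 = 1
~x = ~1 = 0
(x ∨ ~x) ∧ ~x = 1 ∧ 0 = 0
(((x ∧ x) ∨ (x → x)) ∧ (x → x)) ∧ ((x ∨ ~x) ∧ ~x) = 1 ∧ 0 = 0
No assignment yields a value below 0, so this is the minimum.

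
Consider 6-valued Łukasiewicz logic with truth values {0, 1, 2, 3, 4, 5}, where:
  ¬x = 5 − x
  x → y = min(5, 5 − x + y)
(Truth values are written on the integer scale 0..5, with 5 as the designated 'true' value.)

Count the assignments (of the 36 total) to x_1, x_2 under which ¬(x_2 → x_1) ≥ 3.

6

value 5: 1 assignment (counts)
value 4: 2 assignments (counts)
value 3: 3 assignments (counts)
value 2: 4 assignments
value 1: 5 assignments
value 0: 21 assignments
So 6 of the 36 assignments meet the threshold.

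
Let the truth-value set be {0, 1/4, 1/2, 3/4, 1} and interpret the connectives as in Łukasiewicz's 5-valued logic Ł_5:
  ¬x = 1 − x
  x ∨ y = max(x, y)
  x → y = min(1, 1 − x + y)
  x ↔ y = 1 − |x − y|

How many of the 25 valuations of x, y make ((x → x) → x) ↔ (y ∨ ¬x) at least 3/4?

9

value 1: 5 assignments (counts)
value 3/4: 4 assignments (counts)
value 1/2: 8 assignments
value 1/4: 2 assignments
value 0: 6 assignments
So 9 of the 25 assignments meet the threshold.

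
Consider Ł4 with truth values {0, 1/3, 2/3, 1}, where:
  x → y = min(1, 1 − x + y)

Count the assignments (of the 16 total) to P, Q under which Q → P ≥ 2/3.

P = 0, Q = 0 ↦ 1  ≥
P = 0, Q = 1/3 ↦ 2/3  ≥
P = 0, Q = 2/3 ↦ 1/3  <
P = 0, Q = 1 ↦ 0  <
P = 1/3, Q = 0 ↦ 1  ≥
P = 1/3, Q = 1/3 ↦ 1  ≥
P = 1/3, Q = 2/3 ↦ 2/3  ≥
P = 1/3, Q = 1 ↦ 1/3  <
P = 2/3, Q = 0 ↦ 1  ≥
P = 2/3, Q = 1/3 ↦ 1  ≥
P = 2/3, Q = 2/3 ↦ 1  ≥
P = 2/3, Q = 1 ↦ 2/3  ≥
P = 1, Q = 0 ↦ 1  ≥
P = 1, Q = 1/3 ↦ 1  ≥
P = 1, Q = 2/3 ↦ 1  ≥
P = 1, Q = 1 ↦ 1  ≥
So 13 of the 16 assignments meet the threshold.

13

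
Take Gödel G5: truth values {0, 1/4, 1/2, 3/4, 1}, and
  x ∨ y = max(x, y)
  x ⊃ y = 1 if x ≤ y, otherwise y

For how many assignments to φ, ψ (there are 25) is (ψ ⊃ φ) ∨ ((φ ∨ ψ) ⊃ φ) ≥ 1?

value 1: 15 assignments (counts)
value 3/4: 1 assignment
value 1/2: 2 assignments
value 1/4: 3 assignments
value 0: 4 assignments
So 15 of the 25 assignments meet the threshold.

15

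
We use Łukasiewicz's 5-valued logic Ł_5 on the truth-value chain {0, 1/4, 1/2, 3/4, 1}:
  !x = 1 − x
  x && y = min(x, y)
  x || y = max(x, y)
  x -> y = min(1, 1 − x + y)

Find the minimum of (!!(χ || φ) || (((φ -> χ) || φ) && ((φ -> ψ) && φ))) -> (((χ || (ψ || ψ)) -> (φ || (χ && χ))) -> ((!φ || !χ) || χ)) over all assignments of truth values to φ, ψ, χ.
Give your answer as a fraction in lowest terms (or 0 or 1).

1/2

Take φ = 1, ψ = 0, χ = 1/2:
χ || φ = 1/2 || 1 = 1
!(χ || φ) = !1 = 0
!!(χ || φ) = !0 = 1
φ -> χ = 1 -> 1/2 = 1/2
(φ -> χ) || φ = 1/2 || 1 = 1
φ -> ψ = 1 -> 0 = 0
(φ -> ψ) && φ = 0 && 1 = 0
((φ -> χ) || φ) && ((φ -> ψ) && φ) = 1 && 0 = 0
!!(χ || φ) || (((φ -> χ) || φ) && ((φ -> ψ) && φ)) = 1 || 0 = 1
ψ || ψ = 0 || 0 = 0
χ || (ψ || ψ) = 1/2 || 0 = 1/2
χ && χ = 1/2 && 1/2 = 1/2
φ || (χ && χ) = 1 || 1/2 = 1
(χ || (ψ || ψ)) -> (φ || (χ && χ)) = 1/2 -> 1 = 1
!φ = !1 = 0
!χ = !1/2 = 1/2
!φ || !χ = 0 || 1/2 = 1/2
(!φ || !χ) || χ = 1/2 || 1/2 = 1/2
((χ || (ψ || ψ)) -> (φ || (χ && χ))) -> ((!φ || !χ) || χ) = 1 -> 1/2 = 1/2
(!!(χ || φ) || (((φ -> χ) || φ) && ((φ -> ψ) && φ))) -> (((χ || (ψ || ψ)) -> (φ || (χ && χ))) -> ((!φ || !χ) || χ)) = 1 -> 1/2 = 1/2
No assignment yields a value below 1/2, so this is the minimum.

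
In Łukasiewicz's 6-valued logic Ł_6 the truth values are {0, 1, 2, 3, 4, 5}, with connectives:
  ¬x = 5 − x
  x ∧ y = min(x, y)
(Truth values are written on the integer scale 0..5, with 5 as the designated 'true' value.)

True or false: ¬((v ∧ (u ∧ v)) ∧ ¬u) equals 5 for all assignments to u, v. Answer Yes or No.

No

Counterexample: take u = 1, v = 1.
u ∧ v = 1 ∧ 1 = 1
v ∧ (u ∧ v) = 1 ∧ 1 = 1
¬u = ¬1 = 4
(v ∧ (u ∧ v)) ∧ ¬u = 1 ∧ 4 = 1
¬((v ∧ (u ∧ v)) ∧ ¬u) = ¬1 = 4
This gives 4 ≠ 5.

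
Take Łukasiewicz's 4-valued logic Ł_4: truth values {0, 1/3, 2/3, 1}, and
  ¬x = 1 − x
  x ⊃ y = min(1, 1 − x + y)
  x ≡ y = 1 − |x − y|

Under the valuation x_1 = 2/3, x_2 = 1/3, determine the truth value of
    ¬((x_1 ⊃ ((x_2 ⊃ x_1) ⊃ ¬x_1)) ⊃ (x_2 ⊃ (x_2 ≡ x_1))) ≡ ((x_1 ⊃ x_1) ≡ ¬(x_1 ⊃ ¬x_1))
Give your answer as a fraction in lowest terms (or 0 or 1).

x_2 ⊃ x_1 = 1/3 ⊃ 2/3 = 1
¬x_1 = ¬2/3 = 1/3
(x_2 ⊃ x_1) ⊃ ¬x_1 = 1 ⊃ 1/3 = 1/3
x_1 ⊃ ((x_2 ⊃ x_1) ⊃ ¬x_1) = 2/3 ⊃ 1/3 = 2/3
x_2 ≡ x_1 = 1/3 ≡ 2/3 = 2/3
x_2 ⊃ (x_2 ≡ x_1) = 1/3 ⊃ 2/3 = 1
(x_1 ⊃ ((x_2 ⊃ x_1) ⊃ ¬x_1)) ⊃ (x_2 ⊃ (x_2 ≡ x_1)) = 2/3 ⊃ 1 = 1
¬((x_1 ⊃ ((x_2 ⊃ x_1) ⊃ ¬x_1)) ⊃ (x_2 ⊃ (x_2 ≡ x_1))) = ¬1 = 0
x_1 ⊃ x_1 = 2/3 ⊃ 2/3 = 1
¬x_1 = ¬2/3 = 1/3
x_1 ⊃ ¬x_1 = 2/3 ⊃ 1/3 = 2/3
¬(x_1 ⊃ ¬x_1) = ¬2/3 = 1/3
(x_1 ⊃ x_1) ≡ ¬(x_1 ⊃ ¬x_1) = 1 ≡ 1/3 = 1/3
¬((x_1 ⊃ ((x_2 ⊃ x_1) ⊃ ¬x_1)) ⊃ (x_2 ⊃ (x_2 ≡ x_1))) ≡ ((x_1 ⊃ x_1) ≡ ¬(x_1 ⊃ ¬x_1)) = 0 ≡ 1/3 = 2/3

2/3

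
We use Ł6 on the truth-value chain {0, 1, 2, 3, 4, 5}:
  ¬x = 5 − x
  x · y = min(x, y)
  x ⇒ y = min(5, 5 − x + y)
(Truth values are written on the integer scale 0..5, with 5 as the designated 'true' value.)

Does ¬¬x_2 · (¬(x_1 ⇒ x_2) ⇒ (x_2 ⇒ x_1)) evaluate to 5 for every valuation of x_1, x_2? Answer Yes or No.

No

Counterexample: take x_1 = 0, x_2 = 0.
¬x_2 = ¬0 = 5
¬¬x_2 = ¬5 = 0
x_1 ⇒ x_2 = 0 ⇒ 0 = 5
¬(x_1 ⇒ x_2) = ¬5 = 0
x_2 ⇒ x_1 = 0 ⇒ 0 = 5
¬(x_1 ⇒ x_2) ⇒ (x_2 ⇒ x_1) = 0 ⇒ 5 = 5
¬¬x_2 · (¬(x_1 ⇒ x_2) ⇒ (x_2 ⇒ x_1)) = 0 · 5 = 0
This gives 0 ≠ 5.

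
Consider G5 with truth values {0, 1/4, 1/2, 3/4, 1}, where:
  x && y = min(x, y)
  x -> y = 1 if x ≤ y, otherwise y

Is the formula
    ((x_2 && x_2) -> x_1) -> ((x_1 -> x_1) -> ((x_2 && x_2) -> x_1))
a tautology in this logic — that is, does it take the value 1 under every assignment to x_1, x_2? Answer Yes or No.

At x_1 = 1, x_2 = 3/4, for instance:
x_2 && x_2 = 3/4 && 3/4 = 3/4
(x_2 && x_2) -> x_1 = 3/4 -> 1 = 1
x_1 -> x_1 = 1 -> 1 = 1
(x_2 && x_2) -> x_1 = 3/4 -> 1 = 1
(x_1 -> x_1) -> ((x_2 && x_2) -> x_1) = 1 -> 1 = 1
((x_2 && x_2) -> x_1) -> ((x_1 -> x_1) -> ((x_2 && x_2) -> x_1)) = 1 -> 1 = 1
and checking the remaining 24 assignments likewise gives ≥ 1 in every case.

Yes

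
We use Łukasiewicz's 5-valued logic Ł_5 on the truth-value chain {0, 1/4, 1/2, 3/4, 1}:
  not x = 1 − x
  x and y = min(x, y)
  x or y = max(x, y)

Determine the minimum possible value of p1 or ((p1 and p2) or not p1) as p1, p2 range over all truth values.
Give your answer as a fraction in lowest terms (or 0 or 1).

Take p1 = 1/2, p2 = 0:
p1 and p2 = 1/2 and 0 = 0
not p1 = not 1/2 = 1/2
(p1 and p2) or not p1 = 0 or 1/2 = 1/2
p1 or ((p1 and p2) or not p1) = 1/2 or 1/2 = 1/2
No assignment yields a value below 1/2, so this is the minimum.

1/2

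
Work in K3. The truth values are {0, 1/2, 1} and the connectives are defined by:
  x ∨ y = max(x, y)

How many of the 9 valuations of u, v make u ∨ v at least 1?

u = 0, v = 0 ↦ 0  <
u = 0, v = 1/2 ↦ 1/2  <
u = 0, v = 1 ↦ 1  ≥
u = 1/2, v = 0 ↦ 1/2  <
u = 1/2, v = 1/2 ↦ 1/2  <
u = 1/2, v = 1 ↦ 1  ≥
u = 1, v = 0 ↦ 1  ≥
u = 1, v = 1/2 ↦ 1  ≥
u = 1, v = 1 ↦ 1  ≥
So 5 of the 9 assignments meet the threshold.

5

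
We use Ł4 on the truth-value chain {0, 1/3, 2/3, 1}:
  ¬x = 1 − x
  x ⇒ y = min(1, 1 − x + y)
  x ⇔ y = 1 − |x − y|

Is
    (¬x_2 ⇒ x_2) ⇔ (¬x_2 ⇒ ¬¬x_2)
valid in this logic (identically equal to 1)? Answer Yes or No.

Yes

x_2 = 0 ↦ 1
x_2 = 1/3 ↦ 1
x_2 = 2/3 ↦ 1
x_2 = 1 ↦ 1
Every assignment gives a value ≥ 1.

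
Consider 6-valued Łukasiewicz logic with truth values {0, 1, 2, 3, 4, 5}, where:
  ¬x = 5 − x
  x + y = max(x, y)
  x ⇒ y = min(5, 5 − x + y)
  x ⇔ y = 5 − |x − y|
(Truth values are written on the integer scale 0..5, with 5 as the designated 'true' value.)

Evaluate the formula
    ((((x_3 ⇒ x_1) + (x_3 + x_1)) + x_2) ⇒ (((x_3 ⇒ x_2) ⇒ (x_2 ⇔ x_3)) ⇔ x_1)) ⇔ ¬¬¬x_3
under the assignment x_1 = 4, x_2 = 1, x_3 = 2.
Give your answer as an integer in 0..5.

x_3 ⇒ x_1 = 2 ⇒ 4 = 5
x_3 + x_1 = 2 + 4 = 4
(x_3 ⇒ x_1) + (x_3 + x_1) = 5 + 4 = 5
((x_3 ⇒ x_1) + (x_3 + x_1)) + x_2 = 5 + 1 = 5
x_3 ⇒ x_2 = 2 ⇒ 1 = 4
x_2 ⇔ x_3 = 1 ⇔ 2 = 4
(x_3 ⇒ x_2) ⇒ (x_2 ⇔ x_3) = 4 ⇒ 4 = 5
((x_3 ⇒ x_2) ⇒ (x_2 ⇔ x_3)) ⇔ x_1 = 5 ⇔ 4 = 4
(((x_3 ⇒ x_1) + (x_3 + x_1)) + x_2) ⇒ (((x_3 ⇒ x_2) ⇒ (x_2 ⇔ x_3)) ⇔ x_1) = 5 ⇒ 4 = 4
¬x_3 = ¬2 = 3
¬¬x_3 = ¬3 = 2
¬¬¬x_3 = ¬2 = 3
((((x_3 ⇒ x_1) + (x_3 + x_1)) + x_2) ⇒ (((x_3 ⇒ x_2) ⇒ (x_2 ⇔ x_3)) ⇔ x_1)) ⇔ ¬¬¬x_3 = 4 ⇔ 3 = 4

4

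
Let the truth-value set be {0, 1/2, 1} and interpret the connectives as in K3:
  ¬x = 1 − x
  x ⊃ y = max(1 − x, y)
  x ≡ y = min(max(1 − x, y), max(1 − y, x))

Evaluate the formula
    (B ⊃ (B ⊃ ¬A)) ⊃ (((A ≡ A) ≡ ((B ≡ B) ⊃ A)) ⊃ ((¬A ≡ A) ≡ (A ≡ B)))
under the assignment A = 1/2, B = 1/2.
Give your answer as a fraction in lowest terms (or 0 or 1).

¬A = ¬1/2 = 1/2
B ⊃ ¬A = 1/2 ⊃ 1/2 = 1/2
B ⊃ (B ⊃ ¬A) = 1/2 ⊃ 1/2 = 1/2
A ≡ A = 1/2 ≡ 1/2 = 1/2
B ≡ B = 1/2 ≡ 1/2 = 1/2
(B ≡ B) ⊃ A = 1/2 ⊃ 1/2 = 1/2
(A ≡ A) ≡ ((B ≡ B) ⊃ A) = 1/2 ≡ 1/2 = 1/2
¬A = ¬1/2 = 1/2
¬A ≡ A = 1/2 ≡ 1/2 = 1/2
A ≡ B = 1/2 ≡ 1/2 = 1/2
(¬A ≡ A) ≡ (A ≡ B) = 1/2 ≡ 1/2 = 1/2
((A ≡ A) ≡ ((B ≡ B) ⊃ A)) ⊃ ((¬A ≡ A) ≡ (A ≡ B)) = 1/2 ⊃ 1/2 = 1/2
(B ⊃ (B ⊃ ¬A)) ⊃ (((A ≡ A) ≡ ((B ≡ B) ⊃ A)) ⊃ ((¬A ≡ A) ≡ (A ≡ B))) = 1/2 ⊃ 1/2 = 1/2

1/2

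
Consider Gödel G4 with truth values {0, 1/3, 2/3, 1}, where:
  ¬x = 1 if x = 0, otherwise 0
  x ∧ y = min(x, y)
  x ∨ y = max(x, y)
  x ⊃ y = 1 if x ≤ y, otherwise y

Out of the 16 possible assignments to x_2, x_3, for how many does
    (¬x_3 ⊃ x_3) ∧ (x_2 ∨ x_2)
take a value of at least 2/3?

6

x_2 = 0, x_3 = 0 ↦ 0  <
x_2 = 0, x_3 = 1/3 ↦ 0  <
x_2 = 0, x_3 = 2/3 ↦ 0  <
x_2 = 0, x_3 = 1 ↦ 0  <
x_2 = 1/3, x_3 = 0 ↦ 0  <
x_2 = 1/3, x_3 = 1/3 ↦ 1/3  <
x_2 = 1/3, x_3 = 2/3 ↦ 1/3  <
x_2 = 1/3, x_3 = 1 ↦ 1/3  <
x_2 = 2/3, x_3 = 0 ↦ 0  <
x_2 = 2/3, x_3 = 1/3 ↦ 2/3  ≥
x_2 = 2/3, x_3 = 2/3 ↦ 2/3  ≥
x_2 = 2/3, x_3 = 1 ↦ 2/3  ≥
x_2 = 1, x_3 = 0 ↦ 0  <
x_2 = 1, x_3 = 1/3 ↦ 1  ≥
x_2 = 1, x_3 = 2/3 ↦ 1  ≥
x_2 = 1, x_3 = 1 ↦ 1  ≥
So 6 of the 16 assignments meet the threshold.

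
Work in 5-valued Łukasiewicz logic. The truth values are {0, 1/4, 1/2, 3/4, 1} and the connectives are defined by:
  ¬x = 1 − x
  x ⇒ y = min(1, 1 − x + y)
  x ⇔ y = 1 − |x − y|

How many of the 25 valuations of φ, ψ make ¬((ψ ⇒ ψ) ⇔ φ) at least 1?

value 1: 5 assignments (counts)
value 3/4: 5 assignments
value 1/2: 5 assignments
value 1/4: 5 assignments
value 0: 5 assignments
So 5 of the 25 assignments meet the threshold.

5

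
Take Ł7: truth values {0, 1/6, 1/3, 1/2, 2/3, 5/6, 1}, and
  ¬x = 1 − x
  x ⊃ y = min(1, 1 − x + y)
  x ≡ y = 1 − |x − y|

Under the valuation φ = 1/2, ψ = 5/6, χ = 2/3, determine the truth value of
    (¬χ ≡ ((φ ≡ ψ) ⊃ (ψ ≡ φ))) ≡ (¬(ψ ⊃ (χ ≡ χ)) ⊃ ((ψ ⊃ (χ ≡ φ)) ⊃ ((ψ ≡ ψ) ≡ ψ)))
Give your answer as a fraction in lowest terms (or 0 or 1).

1/3

¬χ = ¬2/3 = 1/3
φ ≡ ψ = 1/2 ≡ 5/6 = 2/3
ψ ≡ φ = 5/6 ≡ 1/2 = 2/3
(φ ≡ ψ) ⊃ (ψ ≡ φ) = 2/3 ⊃ 2/3 = 1
¬χ ≡ ((φ ≡ ψ) ⊃ (ψ ≡ φ)) = 1/3 ≡ 1 = 1/3
χ ≡ χ = 2/3 ≡ 2/3 = 1
ψ ⊃ (χ ≡ χ) = 5/6 ⊃ 1 = 1
¬(ψ ⊃ (χ ≡ χ)) = ¬1 = 0
χ ≡ φ = 2/3 ≡ 1/2 = 5/6
ψ ⊃ (χ ≡ φ) = 5/6 ⊃ 5/6 = 1
ψ ≡ ψ = 5/6 ≡ 5/6 = 1
(ψ ≡ ψ) ≡ ψ = 1 ≡ 5/6 = 5/6
(ψ ⊃ (χ ≡ φ)) ⊃ ((ψ ≡ ψ) ≡ ψ) = 1 ⊃ 5/6 = 5/6
¬(ψ ⊃ (χ ≡ χ)) ⊃ ((ψ ⊃ (χ ≡ φ)) ⊃ ((ψ ≡ ψ) ≡ ψ)) = 0 ⊃ 5/6 = 1
(¬χ ≡ ((φ ≡ ψ) ⊃ (ψ ≡ φ))) ≡ (¬(ψ ⊃ (χ ≡ χ)) ⊃ ((ψ ⊃ (χ ≡ φ)) ⊃ ((ψ ≡ ψ) ≡ ψ))) = 1/3 ≡ 1 = 1/3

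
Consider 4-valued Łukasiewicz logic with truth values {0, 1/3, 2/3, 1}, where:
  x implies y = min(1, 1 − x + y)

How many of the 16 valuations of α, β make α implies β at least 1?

10

α = 0, β = 0 ↦ 1  ≥
α = 0, β = 1/3 ↦ 1  ≥
α = 0, β = 2/3 ↦ 1  ≥
α = 0, β = 1 ↦ 1  ≥
α = 1/3, β = 0 ↦ 2/3  <
α = 1/3, β = 1/3 ↦ 1  ≥
α = 1/3, β = 2/3 ↦ 1  ≥
α = 1/3, β = 1 ↦ 1  ≥
α = 2/3, β = 0 ↦ 1/3  <
α = 2/3, β = 1/3 ↦ 2/3  <
α = 2/3, β = 2/3 ↦ 1  ≥
α = 2/3, β = 1 ↦ 1  ≥
α = 1, β = 0 ↦ 0  <
α = 1, β = 1/3 ↦ 1/3  <
α = 1, β = 2/3 ↦ 2/3  <
α = 1, β = 1 ↦ 1  ≥
So 10 of the 16 assignments meet the threshold.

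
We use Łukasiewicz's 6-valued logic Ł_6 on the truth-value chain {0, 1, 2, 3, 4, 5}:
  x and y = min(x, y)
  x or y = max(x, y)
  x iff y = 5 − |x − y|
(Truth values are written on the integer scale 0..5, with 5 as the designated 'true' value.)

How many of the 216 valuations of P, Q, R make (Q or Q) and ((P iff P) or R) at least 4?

value 5: 36 assignments (counts)
value 4: 36 assignments (counts)
value 3: 36 assignments
value 2: 36 assignments
value 1: 36 assignments
value 0: 36 assignments
So 72 of the 216 assignments meet the threshold.

72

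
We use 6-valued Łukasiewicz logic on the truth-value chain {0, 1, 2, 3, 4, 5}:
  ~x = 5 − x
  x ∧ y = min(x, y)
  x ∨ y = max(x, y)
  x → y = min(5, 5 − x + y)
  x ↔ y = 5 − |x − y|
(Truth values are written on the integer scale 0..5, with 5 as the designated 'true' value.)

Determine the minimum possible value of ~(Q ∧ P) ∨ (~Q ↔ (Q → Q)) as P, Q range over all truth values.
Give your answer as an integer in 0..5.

0

Take P = 5, Q = 5:
Q ∧ P = 5 ∧ 5 = 5
~(Q ∧ P) = ~5 = 0
~Q = ~5 = 0
Q → Q = 5 → 5 = 5
~Q ↔ (Q → Q) = 0 ↔ 5 = 0
~(Q ∧ P) ∨ (~Q ↔ (Q → Q)) = 0 ∨ 0 = 0
No assignment yields a value below 0, so this is the minimum.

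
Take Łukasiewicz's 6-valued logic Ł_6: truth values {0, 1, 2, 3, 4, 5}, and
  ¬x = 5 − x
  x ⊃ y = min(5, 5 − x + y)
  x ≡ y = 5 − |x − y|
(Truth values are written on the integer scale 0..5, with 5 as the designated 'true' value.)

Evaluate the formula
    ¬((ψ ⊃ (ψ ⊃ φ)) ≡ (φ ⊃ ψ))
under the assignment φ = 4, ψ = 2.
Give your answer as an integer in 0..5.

2

ψ ⊃ φ = 2 ⊃ 4 = 5
ψ ⊃ (ψ ⊃ φ) = 2 ⊃ 5 = 5
φ ⊃ ψ = 4 ⊃ 2 = 3
(ψ ⊃ (ψ ⊃ φ)) ≡ (φ ⊃ ψ) = 5 ≡ 3 = 3
¬((ψ ⊃ (ψ ⊃ φ)) ≡ (φ ⊃ ψ)) = ¬3 = 2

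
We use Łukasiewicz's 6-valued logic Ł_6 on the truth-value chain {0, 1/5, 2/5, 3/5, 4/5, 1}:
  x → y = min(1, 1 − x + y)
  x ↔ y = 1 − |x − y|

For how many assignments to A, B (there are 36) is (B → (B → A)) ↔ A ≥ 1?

value 1: 11 assignments (counts)
value 4/5: 5 assignments
value 3/5: 8 assignments
value 2/5: 4 assignments
value 1/5: 5 assignments
value 0: 3 assignments
So 11 of the 36 assignments meet the threshold.

11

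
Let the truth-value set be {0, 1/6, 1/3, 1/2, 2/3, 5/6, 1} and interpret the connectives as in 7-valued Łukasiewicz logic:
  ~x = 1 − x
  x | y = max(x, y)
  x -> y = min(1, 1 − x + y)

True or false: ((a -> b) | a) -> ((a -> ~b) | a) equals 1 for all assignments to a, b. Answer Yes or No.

Counterexample: take a = 1/6, b = 1.
a -> b = 1/6 -> 1 = 1
(a -> b) | a = 1 | 1/6 = 1
~b = ~1 = 0
a -> ~b = 1/6 -> 0 = 5/6
(a -> ~b) | a = 5/6 | 1/6 = 5/6
((a -> b) | a) -> ((a -> ~b) | a) = 1 -> 5/6 = 5/6
This gives 5/6 ≠ 1.

No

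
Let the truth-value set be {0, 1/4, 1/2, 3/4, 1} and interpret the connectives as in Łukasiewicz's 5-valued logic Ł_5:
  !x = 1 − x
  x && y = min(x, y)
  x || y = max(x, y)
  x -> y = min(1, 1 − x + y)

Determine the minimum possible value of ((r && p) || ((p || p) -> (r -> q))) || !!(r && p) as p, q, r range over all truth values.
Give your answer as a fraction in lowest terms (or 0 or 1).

1/2

Take p = 1/2, q = 0, r = 1:
r && p = 1 && 1/2 = 1/2
p || p = 1/2 || 1/2 = 1/2
r -> q = 1 -> 0 = 0
(p || p) -> (r -> q) = 1/2 -> 0 = 1/2
(r && p) || ((p || p) -> (r -> q)) = 1/2 || 1/2 = 1/2
r && p = 1 && 1/2 = 1/2
!(r && p) = !1/2 = 1/2
!!(r && p) = !1/2 = 1/2
((r && p) || ((p || p) -> (r -> q))) || !!(r && p) = 1/2 || 1/2 = 1/2
No assignment yields a value below 1/2, so this is the minimum.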